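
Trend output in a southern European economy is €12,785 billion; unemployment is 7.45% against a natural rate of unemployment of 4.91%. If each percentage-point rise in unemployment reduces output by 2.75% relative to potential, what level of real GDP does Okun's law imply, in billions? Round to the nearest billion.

Unemployment gap = 7.45 - 4.91 = 2.54 points, so the output gap is -2.75 × 2.54 = -6.985%.
Actual GDP = 12785 × (1 - 6.985/100) = 12785 × 0.93015 ≈ 11892 billion.

€11,892 billion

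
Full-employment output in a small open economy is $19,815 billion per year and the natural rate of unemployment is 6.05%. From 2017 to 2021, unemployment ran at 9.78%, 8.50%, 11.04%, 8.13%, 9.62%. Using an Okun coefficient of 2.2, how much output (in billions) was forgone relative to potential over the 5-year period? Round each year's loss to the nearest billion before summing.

$7,332 billion

Year 2017: gap = -2.2 × (9.78 - 6.05) = -8.206%, loss ≈ 19815 × 8.206/100 ≈ 1626.
Year 2018: gap = -2.2 × (8.5 - 6.05) = -5.39%, loss ≈ 19815 × 5.39/100 ≈ 1068.
Year 2019: gap = -2.2 × (11.04 - 6.05) = -10.978%, loss ≈ 19815 × 10.978/100 ≈ 2175.
Year 2020: gap = -2.2 × (8.13 - 6.05) = -4.576%, loss ≈ 19815 × 4.576/100 ≈ 907.
Year 2021: gap = -2.2 × (9.62 - 6.05) = -7.854%, loss ≈ 19815 × 7.854/100 ≈ 1556.
Total lost output = 1626 + 1068 + 2175 + 907 + 1556 = 7332 billion.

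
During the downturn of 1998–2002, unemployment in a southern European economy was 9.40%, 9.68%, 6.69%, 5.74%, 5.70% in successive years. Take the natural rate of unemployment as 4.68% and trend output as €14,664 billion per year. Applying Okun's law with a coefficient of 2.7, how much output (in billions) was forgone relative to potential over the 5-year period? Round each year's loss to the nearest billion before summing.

Year 1998: gap = -2.7 × (9.4 - 4.68) = -12.744%, loss ≈ 14664 × 12.744/100 ≈ 1869.
Year 1999: gap = -2.7 × (9.68 - 4.68) = -13.5%, loss ≈ 14664 × 13.5/100 ≈ 1980.
Year 2000: gap = -2.7 × (6.69 - 4.68) = -5.427%, loss ≈ 14664 × 5.427/100 ≈ 796.
Year 2001: gap = -2.7 × (5.74 - 4.68) = -2.862%, loss ≈ 14664 × 2.862/100 ≈ 420.
Year 2002: gap = -2.7 × (5.7 - 4.68) = -2.754%, loss ≈ 14664 × 2.754/100 ≈ 404.
Total lost output = 1869 + 1980 + 796 + 420 + 404 = 5469 billion.

€5,469 billion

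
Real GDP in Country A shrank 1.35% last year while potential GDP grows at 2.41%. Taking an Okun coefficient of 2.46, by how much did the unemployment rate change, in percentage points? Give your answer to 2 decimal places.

1.53 percentage points

Growth-rate Okun's law: g_Y = g_Y* - β × Δu, so Δu = (g_Y* - g_Y)/β.
Δu = (2.41 + 1.35)/2.46 = 3.76/2.46 = 1.53 percentage points.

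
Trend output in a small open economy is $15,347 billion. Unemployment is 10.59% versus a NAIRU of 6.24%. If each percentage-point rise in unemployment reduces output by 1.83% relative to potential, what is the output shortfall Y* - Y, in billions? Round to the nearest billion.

$1,222 billion

Output gap = -1.83 × (10.59 - 6.24) = -1.83 × 4.35 = -7.9605%.
Actual GDP ≈ 15347 × 0.920395 ≈ 14125 billion, so the shortfall is 15347 - 14125 = 1222 billion.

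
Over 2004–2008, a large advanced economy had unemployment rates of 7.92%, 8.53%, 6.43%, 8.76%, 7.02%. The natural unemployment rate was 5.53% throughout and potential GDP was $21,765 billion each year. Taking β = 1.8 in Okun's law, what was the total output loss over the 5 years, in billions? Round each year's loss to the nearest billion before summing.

$4,313 billion

Year 2004: gap = -1.8 × (7.92 - 5.53) = -4.302%, loss ≈ 21765 × 4.302/100 ≈ 936.
Year 2005: gap = -1.8 × (8.53 - 5.53) = -5.4%, loss ≈ 21765 × 5.4/100 ≈ 1175.
Year 2006: gap = -1.8 × (6.43 - 5.53) = -1.62%, loss ≈ 21765 × 1.62/100 ≈ 353.
Year 2007: gap = -1.8 × (8.76 - 5.53) = -5.814%, loss ≈ 21765 × 5.814/100 ≈ 1265.
Year 2008: gap = -1.8 × (7.02 - 5.53) = -2.682%, loss ≈ 21765 × 2.682/100 ≈ 584.
Total lost output = 936 + 1175 + 353 + 1265 + 584 = 4313 billion.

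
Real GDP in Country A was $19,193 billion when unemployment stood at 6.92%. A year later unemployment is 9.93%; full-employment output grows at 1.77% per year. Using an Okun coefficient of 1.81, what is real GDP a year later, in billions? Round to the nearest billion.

Δu = 9.93 - 6.92 = 3.01 points.
Okun's law (growth form): g_Y = g_Y* - β × Δu = 1.77 - 1.81 × (3.01) = 1.77 - 5.4481 = -3.6781%.
Real GDP in the next year = 19193 × (1 - 3.6781/100) = 19193 × 0.963219 ≈ 18487 billion.

$18,487 billion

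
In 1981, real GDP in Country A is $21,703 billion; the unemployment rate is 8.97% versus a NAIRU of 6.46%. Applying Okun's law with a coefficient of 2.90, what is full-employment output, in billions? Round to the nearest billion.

$23,407 billion

Unemployment gap = 8.97 - 6.46 = 2.51 points, so output gap = -2.9 × 2.51 = -7.279%.
Since Y = Y* × (1 + gap/100), Y* = 21703/0.92721 ≈ 23407 billion.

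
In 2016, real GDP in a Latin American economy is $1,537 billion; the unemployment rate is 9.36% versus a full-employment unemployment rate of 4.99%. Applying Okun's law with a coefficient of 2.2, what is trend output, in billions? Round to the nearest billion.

Unemployment gap = 9.36 - 4.99 = 4.37 points, so output gap = -2.2 × 4.37 = -9.614%.
Since Y = Y* × (1 + gap/100), Y* = 1537/0.90386 ≈ 1700 billion.

$1,700 billion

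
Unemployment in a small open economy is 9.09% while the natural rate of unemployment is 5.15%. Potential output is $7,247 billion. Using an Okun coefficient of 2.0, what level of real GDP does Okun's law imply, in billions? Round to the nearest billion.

Unemployment gap = 9.09 - 5.15 = 3.94 points, so the output gap is -2 × 3.94 = -7.88%.
Actual GDP = 7247 × (1 - 7.88/100) = 7247 × 0.9212 ≈ 6676 billion.

$6,676 billion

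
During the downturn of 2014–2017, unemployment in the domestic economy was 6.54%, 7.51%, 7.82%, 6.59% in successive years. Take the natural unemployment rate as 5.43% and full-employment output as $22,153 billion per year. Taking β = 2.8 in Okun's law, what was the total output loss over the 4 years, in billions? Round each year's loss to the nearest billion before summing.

Year 2014: gap = -2.8 × (6.54 - 5.43) = -3.108%, loss ≈ 22153 × 3.108/100 ≈ 689.
Year 2015: gap = -2.8 × (7.51 - 5.43) = -5.824%, loss ≈ 22153 × 5.824/100 ≈ 1290.
Year 2016: gap = -2.8 × (7.82 - 5.43) = -6.692%, loss ≈ 22153 × 6.692/100 ≈ 1482.
Year 2017: gap = -2.8 × (6.59 - 5.43) = -3.248%, loss ≈ 22153 × 3.248/100 ≈ 720.
Total lost output = 689 + 1290 + 1482 + 720 = 4181 billion.

$4,181 billion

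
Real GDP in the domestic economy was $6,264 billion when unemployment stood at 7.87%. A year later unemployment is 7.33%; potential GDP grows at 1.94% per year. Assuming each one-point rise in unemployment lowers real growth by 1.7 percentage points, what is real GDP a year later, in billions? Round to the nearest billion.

Δu = 7.33 - 7.87 = -0.54 points.
Okun's law (growth form): g_Y = g_Y* - β × Δu = 1.94 - 1.7 × (-0.54) = 1.94 + 0.918 = 2.858%.
Real GDP in the next year = 6264 × (1 + 2.858/100) = 6264 × 1.02858 ≈ 6443 billion.

$6,443 billion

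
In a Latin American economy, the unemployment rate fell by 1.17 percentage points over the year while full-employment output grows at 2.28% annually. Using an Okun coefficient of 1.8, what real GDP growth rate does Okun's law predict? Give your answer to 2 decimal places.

4.39%

Growth-rate Okun's law: g_Y = g_Y* - β × Δu.
g_Y = 2.28 - 1.8 × (-1.17) = 2.28 + 2.106 = 4.386%, i.e. 4.39% to 2 d.p.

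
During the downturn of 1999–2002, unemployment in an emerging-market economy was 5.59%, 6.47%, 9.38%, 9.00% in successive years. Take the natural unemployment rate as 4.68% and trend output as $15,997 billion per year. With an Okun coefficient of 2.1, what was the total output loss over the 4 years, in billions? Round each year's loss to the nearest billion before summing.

Year 1999: gap = -2.1 × (5.59 - 4.68) = -1.911%, loss ≈ 15997 × 1.911/100 ≈ 306.
Year 2000: gap = -2.1 × (6.47 - 4.68) = -3.759%, loss ≈ 15997 × 3.759/100 ≈ 601.
Year 2001: gap = -2.1 × (9.38 - 4.68) = -9.87%, loss ≈ 15997 × 9.87/100 ≈ 1579.
Year 2002: gap = -2.1 × (9 - 4.68) = -9.072%, loss ≈ 15997 × 9.072/100 ≈ 1451.
Total lost output = 306 + 601 + 1579 + 1451 = 3937 billion.

$3,937 billion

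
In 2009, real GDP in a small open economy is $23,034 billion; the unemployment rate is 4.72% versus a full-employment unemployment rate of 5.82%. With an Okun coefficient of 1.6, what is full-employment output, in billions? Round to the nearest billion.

$22,636 billion

Unemployment gap = 4.72 - 5.82 = -1.1 points, so output gap = -1.6 × (-1.1) = 1.76%.
Since Y = Y* × (1 + gap/100), Y* = 23034/1.0176 ≈ 22636 billion.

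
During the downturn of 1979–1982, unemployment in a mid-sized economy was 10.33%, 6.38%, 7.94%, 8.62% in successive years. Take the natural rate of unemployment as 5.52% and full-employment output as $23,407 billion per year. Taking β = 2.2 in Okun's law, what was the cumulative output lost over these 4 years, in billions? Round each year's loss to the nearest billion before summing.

Year 1979: gap = -2.2 × (10.33 - 5.52) = -10.582%, loss ≈ 23407 × 10.582/100 ≈ 2477.
Year 1980: gap = -2.2 × (6.38 - 5.52) = -1.892%, loss ≈ 23407 × 1.892/100 ≈ 443.
Year 1981: gap = -2.2 × (7.94 - 5.52) = -5.324%, loss ≈ 23407 × 5.324/100 ≈ 1246.
Year 1982: gap = -2.2 × (8.62 - 5.52) = -6.82%, loss ≈ 23407 × 6.82/100 ≈ 1596.
Total lost output = 2477 + 443 + 1246 + 1596 = 5762 billion.

$5,762 billion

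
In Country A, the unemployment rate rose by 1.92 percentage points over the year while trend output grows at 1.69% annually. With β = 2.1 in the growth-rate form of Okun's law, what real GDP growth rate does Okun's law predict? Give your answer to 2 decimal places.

-2.34%

Growth-rate Okun's law: g_Y = g_Y* - β × Δu.
g_Y = 1.69 - 2.1 × (1.92) = 1.69 - 4.032 = -2.342%, i.e. -2.34% to 2 d.p.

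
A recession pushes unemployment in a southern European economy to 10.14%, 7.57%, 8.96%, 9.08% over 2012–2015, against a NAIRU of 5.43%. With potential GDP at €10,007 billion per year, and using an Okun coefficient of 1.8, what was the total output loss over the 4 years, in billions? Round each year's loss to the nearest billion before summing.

Year 2012: gap = -1.8 × (10.14 - 5.43) = -8.478%, loss ≈ 10007 × 8.478/100 ≈ 848.
Year 2013: gap = -1.8 × (7.57 - 5.43) = -3.852%, loss ≈ 10007 × 3.852/100 ≈ 385.
Year 2014: gap = -1.8 × (8.96 - 5.43) = -6.354%, loss ≈ 10007 × 6.354/100 ≈ 636.
Year 2015: gap = -1.8 × (9.08 - 5.43) = -6.57%, loss ≈ 10007 × 6.57/100 ≈ 657.
Total lost output = 848 + 385 + 636 + 657 = 2526 billion.

€2,526 billion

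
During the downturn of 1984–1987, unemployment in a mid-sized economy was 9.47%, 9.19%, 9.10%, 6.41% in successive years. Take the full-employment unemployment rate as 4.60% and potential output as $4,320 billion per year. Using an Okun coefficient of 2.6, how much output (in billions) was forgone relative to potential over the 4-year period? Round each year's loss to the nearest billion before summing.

Year 1984: gap = -2.6 × (9.47 - 4.6) = -12.662%, loss ≈ 4320 × 12.662/100 ≈ 547.
Year 1985: gap = -2.6 × (9.19 - 4.6) = -11.934%, loss ≈ 4320 × 11.934/100 ≈ 516.
Year 1986: gap = -2.6 × (9.1 - 4.6) = -11.7%, loss ≈ 4320 × 11.7/100 ≈ 505.
Year 1987: gap = -2.6 × (6.41 - 4.6) = -4.706%, loss ≈ 4320 × 4.706/100 ≈ 203.
Total lost output = 547 + 516 + 505 + 203 = 1771 billion.

$1,771 billion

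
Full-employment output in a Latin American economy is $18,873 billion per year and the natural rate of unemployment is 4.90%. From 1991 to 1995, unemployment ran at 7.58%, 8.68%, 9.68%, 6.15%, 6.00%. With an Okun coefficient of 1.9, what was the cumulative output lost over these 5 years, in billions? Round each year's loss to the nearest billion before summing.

$4,872 billion

Year 1991: gap = -1.9 × (7.58 - 4.9) = -5.092%, loss ≈ 18873 × 5.092/100 ≈ 961.
Year 1992: gap = -1.9 × (8.68 - 4.9) = -7.182%, loss ≈ 18873 × 7.182/100 ≈ 1355.
Year 1993: gap = -1.9 × (9.68 - 4.9) = -9.082%, loss ≈ 18873 × 9.082/100 ≈ 1714.
Year 1994: gap = -1.9 × (6.15 - 4.9) = -2.375%, loss ≈ 18873 × 2.375/100 ≈ 448.
Year 1995: gap = -1.9 × (6 - 4.9) = -2.09%, loss ≈ 18873 × 2.09/100 ≈ 394.
Total lost output = 961 + 1355 + 1714 + 448 + 394 = 4872 billion.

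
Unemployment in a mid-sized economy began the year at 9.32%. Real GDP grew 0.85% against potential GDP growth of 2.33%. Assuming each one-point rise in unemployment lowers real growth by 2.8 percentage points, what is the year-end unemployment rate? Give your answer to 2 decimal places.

9.85%

Growth-rate Okun's law: g_Y = g_Y* - β × Δu, so Δu = (g_Y* - g_Y)/β.
Δu = (2.33 - 0.85)/2.8 = 1.48/2.8 = 0.53 percentage points.
Year-end unemployment = 9.32 + 0.53 = 9.85%.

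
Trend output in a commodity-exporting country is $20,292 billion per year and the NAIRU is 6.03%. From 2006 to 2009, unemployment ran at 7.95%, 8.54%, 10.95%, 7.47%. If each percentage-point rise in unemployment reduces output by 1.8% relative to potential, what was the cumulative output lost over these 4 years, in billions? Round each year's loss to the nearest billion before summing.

$3,941 billion

Year 2006: gap = -1.8 × (7.95 - 6.03) = -3.456%, loss ≈ 20292 × 3.456/100 ≈ 701.
Year 2007: gap = -1.8 × (8.54 - 6.03) = -4.518%, loss ≈ 20292 × 4.518/100 ≈ 917.
Year 2008: gap = -1.8 × (10.95 - 6.03) = -8.856%, loss ≈ 20292 × 8.856/100 ≈ 1797.
Year 2009: gap = -1.8 × (7.47 - 6.03) = -2.592%, loss ≈ 20292 × 2.592/100 ≈ 526.
Total lost output = 701 + 917 + 1797 + 526 = 3941 billion.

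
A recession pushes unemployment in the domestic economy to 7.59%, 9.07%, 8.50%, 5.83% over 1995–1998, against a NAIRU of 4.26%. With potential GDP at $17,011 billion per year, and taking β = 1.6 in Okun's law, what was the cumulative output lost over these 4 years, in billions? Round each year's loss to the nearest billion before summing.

$3,796 billion

Year 1995: gap = -1.6 × (7.59 - 4.26) = -5.328%, loss ≈ 17011 × 5.328/100 ≈ 906.
Year 1996: gap = -1.6 × (9.07 - 4.26) = -7.696%, loss ≈ 17011 × 7.696/100 ≈ 1309.
Year 1997: gap = -1.6 × (8.5 - 4.26) = -6.784%, loss ≈ 17011 × 6.784/100 ≈ 1154.
Year 1998: gap = -1.6 × (5.83 - 4.26) = -2.512%, loss ≈ 17011 × 2.512/100 ≈ 427.
Total lost output = 906 + 1309 + 1154 + 427 = 3796 billion.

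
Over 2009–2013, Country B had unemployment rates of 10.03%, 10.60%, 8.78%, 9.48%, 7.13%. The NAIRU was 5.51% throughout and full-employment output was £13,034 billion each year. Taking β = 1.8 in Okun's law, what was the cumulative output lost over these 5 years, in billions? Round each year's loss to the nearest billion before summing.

Year 2009: gap = -1.8 × (10.03 - 5.51) = -8.136%, loss ≈ 13034 × 8.136/100 ≈ 1060.
Year 2010: gap = -1.8 × (10.6 - 5.51) = -9.162%, loss ≈ 13034 × 9.162/100 ≈ 1194.
Year 2011: gap = -1.8 × (8.78 - 5.51) = -5.886%, loss ≈ 13034 × 5.886/100 ≈ 767.
Year 2012: gap = -1.8 × (9.48 - 5.51) = -7.146%, loss ≈ 13034 × 7.146/100 ≈ 931.
Year 2013: gap = -1.8 × (7.13 - 5.51) = -2.916%, loss ≈ 13034 × 2.916/100 ≈ 380.
Total lost output = 1060 + 1194 + 767 + 931 + 380 = 4332 billion.

£4,332 billion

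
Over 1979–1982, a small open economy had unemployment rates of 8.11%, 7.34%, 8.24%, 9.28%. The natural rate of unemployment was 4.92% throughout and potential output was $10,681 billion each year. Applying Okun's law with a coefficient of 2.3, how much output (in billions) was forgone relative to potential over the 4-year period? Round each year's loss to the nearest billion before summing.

Year 1979: gap = -2.3 × (8.11 - 4.92) = -7.337%, loss ≈ 10681 × 7.337/100 ≈ 784.
Year 1980: gap = -2.3 × (7.34 - 4.92) = -5.566%, loss ≈ 10681 × 5.566/100 ≈ 595.
Year 1981: gap = -2.3 × (8.24 - 4.92) = -7.636%, loss ≈ 10681 × 7.636/100 ≈ 816.
Year 1982: gap = -2.3 × (9.28 - 4.92) = -10.028%, loss ≈ 10681 × 10.028/100 ≈ 1071.
Total lost output = 784 + 595 + 816 + 1071 = 3266 billion.

$3,266 billion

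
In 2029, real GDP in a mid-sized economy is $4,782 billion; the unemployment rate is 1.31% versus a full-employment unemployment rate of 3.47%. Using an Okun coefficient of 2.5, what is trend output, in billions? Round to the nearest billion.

Unemployment gap = 1.31 - 3.47 = -2.16 points, so output gap = -2.5 × (-2.16) = 5.4%.
Since Y = Y* × (1 + gap/100), Y* = 4782/1.054 ≈ 4537 billion.

$4,537 billion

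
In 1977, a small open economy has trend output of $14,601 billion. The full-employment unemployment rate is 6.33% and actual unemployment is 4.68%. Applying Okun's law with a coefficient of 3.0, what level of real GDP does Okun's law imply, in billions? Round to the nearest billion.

Unemployment gap = 4.68 - 6.33 = -1.65 points, so the output gap is -3 × (-1.65) = 4.95%.
Actual GDP = 14601 × (1 + 4.95/100) = 14601 × 1.0495 ≈ 15324 billion.

$15,324 billion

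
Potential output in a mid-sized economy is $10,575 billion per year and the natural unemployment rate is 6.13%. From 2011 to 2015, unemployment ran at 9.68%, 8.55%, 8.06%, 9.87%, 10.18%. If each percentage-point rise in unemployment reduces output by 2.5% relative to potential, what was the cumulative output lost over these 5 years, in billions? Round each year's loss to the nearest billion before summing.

Year 2011: gap = -2.5 × (9.68 - 6.13) = -8.875%, loss ≈ 10575 × 8.875/100 ≈ 939.
Year 2012: gap = -2.5 × (8.55 - 6.13) = -6.05%, loss ≈ 10575 × 6.05/100 ≈ 640.
Year 2013: gap = -2.5 × (8.06 - 6.13) = -4.825%, loss ≈ 10575 × 4.825/100 ≈ 510.
Year 2014: gap = -2.5 × (9.87 - 6.13) = -9.35%, loss ≈ 10575 × 9.35/100 ≈ 989.
Year 2015: gap = -2.5 × (10.18 - 6.13) = -10.125%, loss ≈ 10575 × 10.125/100 ≈ 1071.
Total lost output = 939 + 640 + 510 + 989 + 1071 = 4149 billion.

$4,149 billion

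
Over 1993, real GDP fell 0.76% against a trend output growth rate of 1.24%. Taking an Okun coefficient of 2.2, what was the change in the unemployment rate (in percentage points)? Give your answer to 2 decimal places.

0.91 percentage points

Growth-rate Okun's law: g_Y = g_Y* - β × Δu, so Δu = (g_Y* - g_Y)/β.
Δu = (1.24 + 0.76)/2.2 = 2/2.2 = 0.91 percentage points.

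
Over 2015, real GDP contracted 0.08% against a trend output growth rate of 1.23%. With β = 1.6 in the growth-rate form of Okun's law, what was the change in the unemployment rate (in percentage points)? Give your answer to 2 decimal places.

Growth-rate Okun's law: g_Y = g_Y* - β × Δu, so Δu = (g_Y* - g_Y)/β.
Δu = (1.23 + 0.08)/1.6 = 1.31/1.6 = 0.82 percentage points.

0.82 percentage points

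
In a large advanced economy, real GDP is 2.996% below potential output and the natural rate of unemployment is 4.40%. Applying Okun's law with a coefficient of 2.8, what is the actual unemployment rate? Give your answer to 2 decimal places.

From Okun's law, u - u* = -(output gap)/β = -(-2.996)/2.8 = 1.07 points.
So u = 4.4 + 1.07 = 5.47%.

5.47%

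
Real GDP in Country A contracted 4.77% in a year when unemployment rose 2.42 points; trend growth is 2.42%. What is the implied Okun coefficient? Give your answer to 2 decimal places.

β ≈ 2.97

Growth form: g_Y = g_Y* - β × Δu, so β = (g_Y* - g_Y)/Δu.
β = (2.42 + 4.77)/2.42 = 7.19/2.42 = 2.97.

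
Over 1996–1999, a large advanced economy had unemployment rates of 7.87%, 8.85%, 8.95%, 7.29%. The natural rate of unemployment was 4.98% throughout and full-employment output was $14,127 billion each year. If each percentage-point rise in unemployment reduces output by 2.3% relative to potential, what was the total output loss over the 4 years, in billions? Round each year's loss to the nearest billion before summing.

Year 1996: gap = -2.3 × (7.87 - 4.98) = -6.647%, loss ≈ 14127 × 6.647/100 ≈ 939.
Year 1997: gap = -2.3 × (8.85 - 4.98) = -8.901%, loss ≈ 14127 × 8.901/100 ≈ 1257.
Year 1998: gap = -2.3 × (8.95 - 4.98) = -9.131%, loss ≈ 14127 × 9.131/100 ≈ 1290.
Year 1999: gap = -2.3 × (7.29 - 4.98) = -5.313%, loss ≈ 14127 × 5.313/100 ≈ 751.
Total lost output = 939 + 1257 + 1290 + 751 = 4237 billion.

$4,237 billion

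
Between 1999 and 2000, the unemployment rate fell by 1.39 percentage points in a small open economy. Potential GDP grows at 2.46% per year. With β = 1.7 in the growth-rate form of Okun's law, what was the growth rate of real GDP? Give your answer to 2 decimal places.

Growth-rate Okun's law: g_Y = g_Y* - β × Δu.
g_Y = 2.46 - 1.7 × (-1.39) = 2.46 + 2.363 = 4.823%, i.e. 4.82% to 2 d.p.

4.82%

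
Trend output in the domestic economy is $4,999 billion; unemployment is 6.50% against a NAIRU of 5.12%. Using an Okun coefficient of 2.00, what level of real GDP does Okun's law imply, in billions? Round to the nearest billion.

$4,861 billion

Unemployment gap = 6.5 - 5.12 = 1.38 points, so the output gap is -2 × 1.38 = -2.76%.
Actual GDP = 4999 × (1 - 2.76/100) = 4999 × 0.9724 ≈ 4861 billion.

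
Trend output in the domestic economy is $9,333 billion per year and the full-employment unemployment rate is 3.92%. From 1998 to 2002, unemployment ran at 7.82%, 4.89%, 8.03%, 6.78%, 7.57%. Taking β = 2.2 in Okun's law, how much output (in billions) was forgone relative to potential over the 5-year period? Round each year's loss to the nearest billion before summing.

$3,180 billion

Year 1998: gap = -2.2 × (7.82 - 3.92) = -8.58%, loss ≈ 9333 × 8.58/100 ≈ 801.
Year 1999: gap = -2.2 × (4.89 - 3.92) = -2.134%, loss ≈ 9333 × 2.134/100 ≈ 199.
Year 2000: gap = -2.2 × (8.03 - 3.92) = -9.042%, loss ≈ 9333 × 9.042/100 ≈ 844.
Year 2001: gap = -2.2 × (6.78 - 3.92) = -6.292%, loss ≈ 9333 × 6.292/100 ≈ 587.
Year 2002: gap = -2.2 × (7.57 - 3.92) = -8.03%, loss ≈ 9333 × 8.03/100 ≈ 749.
Total lost output = 801 + 199 + 844 + 587 + 749 = 3180 billion.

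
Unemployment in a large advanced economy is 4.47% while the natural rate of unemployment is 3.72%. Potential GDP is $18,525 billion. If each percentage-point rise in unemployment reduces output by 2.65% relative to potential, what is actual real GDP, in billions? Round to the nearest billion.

$18,157 billion

Unemployment gap = 4.47 - 3.72 = 0.75 points, so the output gap is -2.65 × 0.75 = -1.9875%.
Actual GDP = 18525 × (1 - 1.9875/100) = 18525 × 0.980125 ≈ 18157 billion.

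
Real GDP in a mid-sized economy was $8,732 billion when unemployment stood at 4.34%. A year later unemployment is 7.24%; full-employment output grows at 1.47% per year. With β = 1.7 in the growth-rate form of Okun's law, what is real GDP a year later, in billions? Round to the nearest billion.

Δu = 7.24 - 4.34 = 2.9 points.
Okun's law (growth form): g_Y = g_Y* - β × Δu = 1.47 - 1.7 × (2.90) = 1.47 - 4.93 = -3.46%.
Real GDP in the next year = 8732 × (1 - 3.46/100) = 8732 × 0.9654 ≈ 8430 billion.

$8,430 billion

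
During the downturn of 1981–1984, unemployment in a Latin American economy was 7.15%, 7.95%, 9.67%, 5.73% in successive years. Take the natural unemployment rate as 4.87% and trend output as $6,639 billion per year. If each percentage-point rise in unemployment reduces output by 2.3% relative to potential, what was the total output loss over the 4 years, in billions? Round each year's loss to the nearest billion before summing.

$1,682 billion

Year 1981: gap = -2.3 × (7.15 - 4.87) = -5.244%, loss ≈ 6639 × 5.244/100 ≈ 348.
Year 1982: gap = -2.3 × (7.95 - 4.87) = -7.084%, loss ≈ 6639 × 7.084/100 ≈ 470.
Year 1983: gap = -2.3 × (9.67 - 4.87) = -11.04%, loss ≈ 6639 × 11.04/100 ≈ 733.
Year 1984: gap = -2.3 × (5.73 - 4.87) = -1.978%, loss ≈ 6639 × 1.978/100 ≈ 131.
Total lost output = 348 + 470 + 733 + 131 = 1682 billion.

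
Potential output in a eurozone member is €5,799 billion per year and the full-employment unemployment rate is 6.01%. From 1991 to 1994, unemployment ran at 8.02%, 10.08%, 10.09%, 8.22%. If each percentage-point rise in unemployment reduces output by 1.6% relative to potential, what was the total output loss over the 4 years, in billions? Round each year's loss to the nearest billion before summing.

Year 1991: gap = -1.6 × (8.02 - 6.01) = -3.216%, loss ≈ 5799 × 3.216/100 ≈ 186.
Year 1992: gap = -1.6 × (10.08 - 6.01) = -6.512%, loss ≈ 5799 × 6.512/100 ≈ 378.
Year 1993: gap = -1.6 × (10.09 - 6.01) = -6.528%, loss ≈ 5799 × 6.528/100 ≈ 379.
Year 1994: gap = -1.6 × (8.22 - 6.01) = -3.536%, loss ≈ 5799 × 3.536/100 ≈ 205.
Total lost output = 186 + 378 + 379 + 205 = 1148 billion.

€1,148 billion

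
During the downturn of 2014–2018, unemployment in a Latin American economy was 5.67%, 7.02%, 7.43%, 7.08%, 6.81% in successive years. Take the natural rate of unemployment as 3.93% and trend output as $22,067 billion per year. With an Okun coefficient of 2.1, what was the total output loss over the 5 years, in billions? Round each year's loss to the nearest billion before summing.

$6,655 billion

Year 2014: gap = -2.1 × (5.67 - 3.93) = -3.654%, loss ≈ 22067 × 3.654/100 ≈ 806.
Year 2015: gap = -2.1 × (7.02 - 3.93) = -6.489%, loss ≈ 22067 × 6.489/100 ≈ 1432.
Year 2016: gap = -2.1 × (7.43 - 3.93) = -7.35%, loss ≈ 22067 × 7.35/100 ≈ 1622.
Year 2017: gap = -2.1 × (7.08 - 3.93) = -6.615%, loss ≈ 22067 × 6.615/100 ≈ 1460.
Year 2018: gap = -2.1 × (6.81 - 3.93) = -6.048%, loss ≈ 22067 × 6.048/100 ≈ 1335.
Total lost output = 806 + 1432 + 1622 + 1460 + 1335 = 6655 billion.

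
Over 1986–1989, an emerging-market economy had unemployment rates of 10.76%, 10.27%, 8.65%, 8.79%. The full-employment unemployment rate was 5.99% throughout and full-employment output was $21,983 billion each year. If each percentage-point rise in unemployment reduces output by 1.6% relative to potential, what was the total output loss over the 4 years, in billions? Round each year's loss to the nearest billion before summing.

Year 1986: gap = -1.6 × (10.76 - 5.99) = -7.632%, loss ≈ 21983 × 7.632/100 ≈ 1678.
Year 1987: gap = -1.6 × (10.27 - 5.99) = -6.848%, loss ≈ 21983 × 6.848/100 ≈ 1505.
Year 1988: gap = -1.6 × (8.65 - 5.99) = -4.256%, loss ≈ 21983 × 4.256/100 ≈ 936.
Year 1989: gap = -1.6 × (8.79 - 5.99) = -4.48%, loss ≈ 21983 × 4.48/100 ≈ 985.
Total lost output = 1678 + 1505 + 936 + 985 = 5104 billion.

$5,104 billion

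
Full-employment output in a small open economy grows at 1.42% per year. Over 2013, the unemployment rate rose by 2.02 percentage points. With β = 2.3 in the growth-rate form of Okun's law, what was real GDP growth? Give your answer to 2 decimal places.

-3.23%

Growth-rate Okun's law: g_Y = g_Y* - β × Δu.
g_Y = 1.42 - 2.3 × (2.02) = 1.42 - 4.646 = -3.226%, i.e. -3.23% to 2 d.p.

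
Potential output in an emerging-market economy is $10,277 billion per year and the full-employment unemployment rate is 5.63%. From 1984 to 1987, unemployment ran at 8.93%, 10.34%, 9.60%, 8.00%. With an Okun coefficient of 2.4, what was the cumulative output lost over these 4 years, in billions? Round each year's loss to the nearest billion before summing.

$3,540 billion

Year 1984: gap = -2.4 × (8.93 - 5.63) = -7.92%, loss ≈ 10277 × 7.92/100 ≈ 814.
Year 1985: gap = -2.4 × (10.34 - 5.63) = -11.304%, loss ≈ 10277 × 11.304/100 ≈ 1162.
Year 1986: gap = -2.4 × (9.6 - 5.63) = -9.528%, loss ≈ 10277 × 9.528/100 ≈ 979.
Year 1987: gap = -2.4 × (8 - 5.63) = -5.688%, loss ≈ 10277 × 5.688/100 ≈ 585.
Total lost output = 814 + 1162 + 979 + 585 = 3540 billion.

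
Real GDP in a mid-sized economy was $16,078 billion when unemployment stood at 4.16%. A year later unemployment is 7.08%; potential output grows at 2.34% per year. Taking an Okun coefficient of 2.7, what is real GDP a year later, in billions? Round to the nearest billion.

Δu = 7.08 - 4.16 = 2.92 points.
Okun's law (growth form): g_Y = g_Y* - β × Δu = 2.34 - 2.7 × (2.92) = 2.34 - 7.884 = -5.544%.
Real GDP in the next year = 16078 × (1 - 5.544/100) = 16078 × 0.94456 ≈ 15187 billion.

$15,187 billion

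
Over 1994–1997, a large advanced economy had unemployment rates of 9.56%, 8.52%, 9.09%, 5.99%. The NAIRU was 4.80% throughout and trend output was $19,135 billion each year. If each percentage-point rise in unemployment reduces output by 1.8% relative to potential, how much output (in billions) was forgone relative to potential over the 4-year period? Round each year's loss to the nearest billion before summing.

$4,808 billion

Year 1994: gap = -1.8 × (9.56 - 4.8) = -8.568%, loss ≈ 19135 × 8.568/100 ≈ 1639.
Year 1995: gap = -1.8 × (8.52 - 4.8) = -6.696%, loss ≈ 19135 × 6.696/100 ≈ 1281.
Year 1996: gap = -1.8 × (9.09 - 4.8) = -7.722%, loss ≈ 19135 × 7.722/100 ≈ 1478.
Year 1997: gap = -1.8 × (5.99 - 4.8) = -2.142%, loss ≈ 19135 × 2.142/100 ≈ 410.
Total lost output = 1639 + 1281 + 1478 + 410 = 4808 billion.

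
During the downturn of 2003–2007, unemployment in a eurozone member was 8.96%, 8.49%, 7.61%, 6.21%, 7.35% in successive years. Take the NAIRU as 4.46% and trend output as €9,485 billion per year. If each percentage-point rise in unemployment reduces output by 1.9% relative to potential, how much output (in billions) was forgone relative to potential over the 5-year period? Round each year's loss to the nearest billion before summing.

Year 2003: gap = -1.9 × (8.96 - 4.46) = -8.55%, loss ≈ 9485 × 8.55/100 ≈ 811.
Year 2004: gap = -1.9 × (8.49 - 4.46) = -7.657%, loss ≈ 9485 × 7.657/100 ≈ 726.
Year 2005: gap = -1.9 × (7.61 - 4.46) = -5.985%, loss ≈ 9485 × 5.985/100 ≈ 568.
Year 2006: gap = -1.9 × (6.21 - 4.46) = -3.325%, loss ≈ 9485 × 3.325/100 ≈ 315.
Year 2007: gap = -1.9 × (7.35 - 4.46) = -5.491%, loss ≈ 9485 × 5.491/100 ≈ 521.
Total lost output = 811 + 726 + 568 + 315 + 521 = 2941 billion.

€2,941 billion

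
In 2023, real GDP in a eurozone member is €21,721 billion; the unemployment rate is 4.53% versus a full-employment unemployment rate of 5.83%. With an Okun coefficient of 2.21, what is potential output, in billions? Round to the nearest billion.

Unemployment gap = 4.53 - 5.83 = -1.3 points, so output gap = -2.21 × (-1.3) = 2.873%.
Since Y = Y* × (1 + gap/100), Y* = 21721/1.02873 ≈ 21114 billion.

€21,114 billion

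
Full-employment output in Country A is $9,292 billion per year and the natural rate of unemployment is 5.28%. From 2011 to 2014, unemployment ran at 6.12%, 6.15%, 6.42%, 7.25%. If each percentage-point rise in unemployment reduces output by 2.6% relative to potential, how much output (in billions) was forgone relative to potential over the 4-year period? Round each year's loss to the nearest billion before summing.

Year 2011: gap = -2.6 × (6.12 - 5.28) = -2.184%, loss ≈ 9292 × 2.184/100 ≈ 203.
Year 2012: gap = -2.6 × (6.15 - 5.28) = -2.262%, loss ≈ 9292 × 2.262/100 ≈ 210.
Year 2013: gap = -2.6 × (6.42 - 5.28) = -2.964%, loss ≈ 9292 × 2.964/100 ≈ 275.
Year 2014: gap = -2.6 × (7.25 - 5.28) = -5.122%, loss ≈ 9292 × 5.122/100 ≈ 476.
Total lost output = 203 + 210 + 275 + 476 = 1164 billion.

$1,164 billion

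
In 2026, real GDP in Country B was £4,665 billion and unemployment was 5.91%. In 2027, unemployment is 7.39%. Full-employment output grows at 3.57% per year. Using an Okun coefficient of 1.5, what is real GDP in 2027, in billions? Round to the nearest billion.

£4,728 billion

Δu = 7.39 - 5.91 = 1.48 points.
Okun's law (growth form): g_Y = g_Y* - β × Δu = 3.57 - 1.5 × (1.48) = 3.57 - 2.22 = 1.35%.
Real GDP in the next year = 4665 × (1 + 1.35/100) = 4665 × 1.0135 ≈ 4728 billion.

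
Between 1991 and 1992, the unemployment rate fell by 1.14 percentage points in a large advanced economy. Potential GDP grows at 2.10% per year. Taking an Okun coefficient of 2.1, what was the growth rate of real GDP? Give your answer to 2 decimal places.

4.49%

Growth-rate Okun's law: g_Y = g_Y* - β × Δu.
g_Y = 2.10 - 2.1 × (-1.14) = 2.1 + 2.394 = 4.494%, i.e. 4.49% to 2 d.p.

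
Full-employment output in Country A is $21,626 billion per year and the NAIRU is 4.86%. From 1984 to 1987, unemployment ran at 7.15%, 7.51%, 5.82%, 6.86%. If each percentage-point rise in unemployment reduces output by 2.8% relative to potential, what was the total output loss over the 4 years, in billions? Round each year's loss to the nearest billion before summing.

$4,784 billion

Year 1984: gap = -2.8 × (7.15 - 4.86) = -6.412%, loss ≈ 21626 × 6.412/100 ≈ 1387.
Year 1985: gap = -2.8 × (7.51 - 4.86) = -7.42%, loss ≈ 21626 × 7.42/100 ≈ 1605.
Year 1986: gap = -2.8 × (5.82 - 4.86) = -2.688%, loss ≈ 21626 × 2.688/100 ≈ 581.
Year 1987: gap = -2.8 × (6.86 - 4.86) = -5.6%, loss ≈ 21626 × 5.6/100 ≈ 1211.
Total lost output = 1387 + 1605 + 581 + 1211 = 4784 billion.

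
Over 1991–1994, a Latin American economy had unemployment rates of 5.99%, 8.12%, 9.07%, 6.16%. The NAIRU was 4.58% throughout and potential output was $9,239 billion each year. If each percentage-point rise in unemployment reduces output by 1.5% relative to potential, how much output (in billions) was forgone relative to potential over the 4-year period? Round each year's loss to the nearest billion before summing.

$1,527 billion

Year 1991: gap = -1.5 × (5.99 - 4.58) = -2.115%, loss ≈ 9239 × 2.115/100 ≈ 195.
Year 1992: gap = -1.5 × (8.12 - 4.58) = -5.31%, loss ≈ 9239 × 5.31/100 ≈ 491.
Year 1993: gap = -1.5 × (9.07 - 4.58) = -6.735%, loss ≈ 9239 × 6.735/100 ≈ 622.
Year 1994: gap = -1.5 × (6.16 - 4.58) = -2.37%, loss ≈ 9239 × 2.37/100 ≈ 219.
Total lost output = 195 + 491 + 622 + 219 = 1527 billion.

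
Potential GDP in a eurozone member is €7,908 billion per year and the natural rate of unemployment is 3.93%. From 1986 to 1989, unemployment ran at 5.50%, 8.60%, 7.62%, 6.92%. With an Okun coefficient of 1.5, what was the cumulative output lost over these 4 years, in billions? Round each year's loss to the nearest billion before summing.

€1,533 billion

Year 1986: gap = -1.5 × (5.5 - 3.93) = -2.355%, loss ≈ 7908 × 2.355/100 ≈ 186.
Year 1987: gap = -1.5 × (8.6 - 3.93) = -7.005%, loss ≈ 7908 × 7.005/100 ≈ 554.
Year 1988: gap = -1.5 × (7.62 - 3.93) = -5.535%, loss ≈ 7908 × 5.535/100 ≈ 438.
Year 1989: gap = -1.5 × (6.92 - 3.93) = -4.485%, loss ≈ 7908 × 4.485/100 ≈ 355.
Total lost output = 186 + 554 + 438 + 355 = 1533 billion.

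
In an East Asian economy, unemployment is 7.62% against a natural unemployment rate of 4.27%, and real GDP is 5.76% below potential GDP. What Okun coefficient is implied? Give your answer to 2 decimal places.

β ≈ 1.72

Okun's law: output gap = -β × (u - u*).
-5.76 = -β × (7.62 - 4.27) = -β × 3.35, so β = 5.76/3.35 = 1.72.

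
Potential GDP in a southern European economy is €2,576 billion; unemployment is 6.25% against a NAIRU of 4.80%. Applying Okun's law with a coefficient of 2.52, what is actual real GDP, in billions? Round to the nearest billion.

Unemployment gap = 6.25 - 4.8 = 1.45 points, so the output gap is -2.52 × 1.45 = -3.654%.
Actual GDP = 2576 × (1 - 3.654/100) = 2576 × 0.96346 ≈ 2482 billion.

€2,482 billion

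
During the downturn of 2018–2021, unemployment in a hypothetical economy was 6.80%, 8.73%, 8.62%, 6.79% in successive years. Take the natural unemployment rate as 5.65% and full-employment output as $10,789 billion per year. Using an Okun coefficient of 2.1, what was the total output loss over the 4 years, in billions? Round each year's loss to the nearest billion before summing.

$1,890 billion

Year 2018: gap = -2.1 × (6.8 - 5.65) = -2.415%, loss ≈ 10789 × 2.415/100 ≈ 261.
Year 2019: gap = -2.1 × (8.73 - 5.65) = -6.468%, loss ≈ 10789 × 6.468/100 ≈ 698.
Year 2020: gap = -2.1 × (8.62 - 5.65) = -6.237%, loss ≈ 10789 × 6.237/100 ≈ 673.
Year 2021: gap = -2.1 × (6.79 - 5.65) = -2.394%, loss ≈ 10789 × 2.394/100 ≈ 258.
Total lost output = 261 + 698 + 673 + 258 = 1890 billion.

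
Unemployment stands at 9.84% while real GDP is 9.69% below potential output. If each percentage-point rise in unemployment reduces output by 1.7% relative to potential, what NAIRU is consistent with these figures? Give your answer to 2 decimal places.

4.14%

From Okun's law, u - u* = -(output gap)/β = -(-9.69)/1.7 = 5.7 points.
So u* = 9.84 - 5.7 = 4.14%.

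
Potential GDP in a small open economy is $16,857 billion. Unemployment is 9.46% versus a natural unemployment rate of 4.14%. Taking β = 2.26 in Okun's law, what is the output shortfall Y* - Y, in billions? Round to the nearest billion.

$2,027 billion

Output gap = -2.26 × (9.46 - 4.14) = -2.26 × 5.32 = -12.0232%.
Actual GDP ≈ 16857 × 0.879768 ≈ 14830 billion, so the shortfall is 16857 - 14830 = 2027 billion.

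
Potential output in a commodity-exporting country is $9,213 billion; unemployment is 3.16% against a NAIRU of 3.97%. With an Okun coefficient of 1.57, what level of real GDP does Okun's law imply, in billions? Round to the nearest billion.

$9,330 billion

Unemployment gap = 3.16 - 3.97 = -0.81 points, so the output gap is -1.57 × (-0.81) = 1.2717%.
Actual GDP = 9213 × (1 + 1.2717/100) = 9213 × 1.012717 ≈ 9330 billion.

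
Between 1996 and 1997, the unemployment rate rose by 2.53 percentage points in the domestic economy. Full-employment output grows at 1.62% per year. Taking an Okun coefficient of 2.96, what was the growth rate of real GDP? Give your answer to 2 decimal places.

Growth-rate Okun's law: g_Y = g_Y* - β × Δu.
g_Y = 1.62 - 2.96 × (2.53) = 1.62 - 7.4888 = -5.8688%, i.e. -5.87% to 2 d.p.

-5.87%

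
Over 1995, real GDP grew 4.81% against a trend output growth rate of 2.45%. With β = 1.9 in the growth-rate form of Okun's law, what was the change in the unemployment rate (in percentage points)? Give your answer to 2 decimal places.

-1.24 percentage points

Growth-rate Okun's law: g_Y = g_Y* - β × Δu, so Δu = (g_Y* - g_Y)/β.
Δu = (2.45 - 4.81)/1.9 = -2.36/1.9 = -1.24 percentage points.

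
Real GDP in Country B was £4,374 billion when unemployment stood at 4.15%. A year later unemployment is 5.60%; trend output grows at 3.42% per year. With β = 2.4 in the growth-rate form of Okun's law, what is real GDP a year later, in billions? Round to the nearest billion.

£4,371 billion

Δu = 5.6 - 4.15 = 1.45 points.
Okun's law (growth form): g_Y = g_Y* - β × Δu = 3.42 - 2.4 × (1.45) = 3.42 - 3.48 = -0.06%.
Real GDP in the next year = 4374 × (1 - 0.06/100) = 4374 × 0.9994 ≈ 4371 billion.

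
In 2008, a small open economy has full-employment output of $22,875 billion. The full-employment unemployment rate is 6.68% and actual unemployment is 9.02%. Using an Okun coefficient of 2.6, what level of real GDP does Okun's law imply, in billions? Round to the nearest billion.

Unemployment gap = 9.02 - 6.68 = 2.34 points, so the output gap is -2.6 × 2.34 = -6.084%.
Actual GDP = 22875 × (1 - 6.084/100) = 22875 × 0.93916 ≈ 21483 billion.

$21,483 billion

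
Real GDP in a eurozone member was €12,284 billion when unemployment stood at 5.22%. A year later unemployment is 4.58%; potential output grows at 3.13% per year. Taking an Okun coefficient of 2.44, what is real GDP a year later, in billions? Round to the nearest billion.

€12,860 billion

Δu = 4.58 - 5.22 = -0.64 points.
Okun's law (growth form): g_Y = g_Y* - β × Δu = 3.13 - 2.44 × (-0.64) = 3.13 + 1.5616 = 4.6916%.
Real GDP in the next year = 12284 × (1 + 4.6916/100) = 12284 × 1.046916 ≈ 12860 billion.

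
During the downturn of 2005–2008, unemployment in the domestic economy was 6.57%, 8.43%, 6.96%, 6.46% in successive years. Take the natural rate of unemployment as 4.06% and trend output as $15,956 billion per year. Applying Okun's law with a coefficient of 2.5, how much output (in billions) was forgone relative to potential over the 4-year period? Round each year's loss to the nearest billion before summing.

$4,858 billion

Year 2005: gap = -2.5 × (6.57 - 4.06) = -6.275%, loss ≈ 15956 × 6.275/100 ≈ 1001.
Year 2006: gap = -2.5 × (8.43 - 4.06) = -10.925%, loss ≈ 15956 × 10.925/100 ≈ 1743.
Year 2007: gap = -2.5 × (6.96 - 4.06) = -7.25%, loss ≈ 15956 × 7.25/100 ≈ 1157.
Year 2008: gap = -2.5 × (6.46 - 4.06) = -6%, loss ≈ 15956 × 6/100 ≈ 957.
Total lost output = 1001 + 1743 + 1157 + 957 = 4858 billion.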